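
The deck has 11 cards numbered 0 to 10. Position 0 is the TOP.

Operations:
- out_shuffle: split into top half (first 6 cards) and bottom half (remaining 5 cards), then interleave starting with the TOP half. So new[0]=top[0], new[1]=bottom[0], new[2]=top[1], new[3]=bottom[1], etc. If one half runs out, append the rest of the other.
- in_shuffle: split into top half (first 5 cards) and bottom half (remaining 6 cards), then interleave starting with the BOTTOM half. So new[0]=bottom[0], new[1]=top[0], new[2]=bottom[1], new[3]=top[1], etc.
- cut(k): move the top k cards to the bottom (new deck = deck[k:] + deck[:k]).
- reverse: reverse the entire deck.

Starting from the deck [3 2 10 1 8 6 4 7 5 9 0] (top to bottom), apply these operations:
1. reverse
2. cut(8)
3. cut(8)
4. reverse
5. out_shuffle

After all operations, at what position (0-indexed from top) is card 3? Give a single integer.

Answer: 10

Derivation:
After op 1 (reverse): [0 9 5 7 4 6 8 1 10 2 3]
After op 2 (cut(8)): [10 2 3 0 9 5 7 4 6 8 1]
After op 3 (cut(8)): [6 8 1 10 2 3 0 9 5 7 4]
After op 4 (reverse): [4 7 5 9 0 3 2 10 1 8 6]
After op 5 (out_shuffle): [4 2 7 10 5 1 9 8 0 6 3]
Card 3 is at position 10.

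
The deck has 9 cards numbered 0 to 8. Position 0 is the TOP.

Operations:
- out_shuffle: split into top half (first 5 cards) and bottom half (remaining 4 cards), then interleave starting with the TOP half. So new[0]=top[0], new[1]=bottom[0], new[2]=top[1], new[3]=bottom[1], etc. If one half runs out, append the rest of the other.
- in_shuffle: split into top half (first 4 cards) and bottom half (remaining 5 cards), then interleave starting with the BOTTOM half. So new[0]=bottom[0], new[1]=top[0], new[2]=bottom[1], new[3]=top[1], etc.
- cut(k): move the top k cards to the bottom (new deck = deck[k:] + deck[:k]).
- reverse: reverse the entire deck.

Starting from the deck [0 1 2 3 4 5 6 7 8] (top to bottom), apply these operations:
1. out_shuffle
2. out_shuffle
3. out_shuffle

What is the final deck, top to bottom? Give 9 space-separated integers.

Answer: 0 8 7 6 5 4 3 2 1

Derivation:
After op 1 (out_shuffle): [0 5 1 6 2 7 3 8 4]
After op 2 (out_shuffle): [0 7 5 3 1 8 6 4 2]
After op 3 (out_shuffle): [0 8 7 6 5 4 3 2 1]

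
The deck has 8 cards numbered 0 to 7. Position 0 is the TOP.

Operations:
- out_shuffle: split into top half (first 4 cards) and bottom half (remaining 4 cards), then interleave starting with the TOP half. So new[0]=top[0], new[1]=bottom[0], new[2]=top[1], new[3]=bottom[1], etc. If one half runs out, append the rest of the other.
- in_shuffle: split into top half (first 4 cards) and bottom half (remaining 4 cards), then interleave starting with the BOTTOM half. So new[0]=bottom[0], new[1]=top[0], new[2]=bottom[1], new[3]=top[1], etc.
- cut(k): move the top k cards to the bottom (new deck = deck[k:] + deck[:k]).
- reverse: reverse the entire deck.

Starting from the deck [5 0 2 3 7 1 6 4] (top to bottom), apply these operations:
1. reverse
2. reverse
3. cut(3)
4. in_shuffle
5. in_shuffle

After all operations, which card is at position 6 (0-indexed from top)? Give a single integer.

Answer: 6

Derivation:
After op 1 (reverse): [4 6 1 7 3 2 0 5]
After op 2 (reverse): [5 0 2 3 7 1 6 4]
After op 3 (cut(3)): [3 7 1 6 4 5 0 2]
After op 4 (in_shuffle): [4 3 5 7 0 1 2 6]
After op 5 (in_shuffle): [0 4 1 3 2 5 6 7]
Position 6: card 6.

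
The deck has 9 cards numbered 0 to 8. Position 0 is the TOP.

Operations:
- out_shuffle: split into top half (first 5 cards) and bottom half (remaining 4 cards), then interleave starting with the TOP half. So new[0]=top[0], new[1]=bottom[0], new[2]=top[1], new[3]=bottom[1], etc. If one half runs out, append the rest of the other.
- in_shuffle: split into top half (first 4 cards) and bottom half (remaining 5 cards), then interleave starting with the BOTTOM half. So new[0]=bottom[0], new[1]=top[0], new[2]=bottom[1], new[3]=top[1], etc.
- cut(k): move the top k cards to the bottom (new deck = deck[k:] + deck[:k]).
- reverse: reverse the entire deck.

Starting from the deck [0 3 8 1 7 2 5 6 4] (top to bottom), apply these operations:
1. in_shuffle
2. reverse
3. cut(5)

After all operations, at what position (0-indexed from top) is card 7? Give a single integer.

After op 1 (in_shuffle): [7 0 2 3 5 8 6 1 4]
After op 2 (reverse): [4 1 6 8 5 3 2 0 7]
After op 3 (cut(5)): [3 2 0 7 4 1 6 8 5]
Card 7 is at position 3.

Answer: 3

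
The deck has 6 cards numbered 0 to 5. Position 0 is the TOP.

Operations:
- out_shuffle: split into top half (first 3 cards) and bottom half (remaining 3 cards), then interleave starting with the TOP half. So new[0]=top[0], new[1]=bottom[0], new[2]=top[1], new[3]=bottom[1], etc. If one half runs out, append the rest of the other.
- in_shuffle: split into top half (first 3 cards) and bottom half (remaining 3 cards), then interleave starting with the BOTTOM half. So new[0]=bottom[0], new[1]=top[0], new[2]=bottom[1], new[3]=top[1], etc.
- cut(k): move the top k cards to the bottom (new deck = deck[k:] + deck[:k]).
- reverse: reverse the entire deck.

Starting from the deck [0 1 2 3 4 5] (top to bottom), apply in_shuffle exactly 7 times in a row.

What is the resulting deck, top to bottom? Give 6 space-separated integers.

After op 1 (in_shuffle): [3 0 4 1 5 2]
After op 2 (in_shuffle): [1 3 5 0 2 4]
After op 3 (in_shuffle): [0 1 2 3 4 5]
After op 4 (in_shuffle): [3 0 4 1 5 2]
After op 5 (in_shuffle): [1 3 5 0 2 4]
After op 6 (in_shuffle): [0 1 2 3 4 5]
After op 7 (in_shuffle): [3 0 4 1 5 2]

Answer: 3 0 4 1 5 2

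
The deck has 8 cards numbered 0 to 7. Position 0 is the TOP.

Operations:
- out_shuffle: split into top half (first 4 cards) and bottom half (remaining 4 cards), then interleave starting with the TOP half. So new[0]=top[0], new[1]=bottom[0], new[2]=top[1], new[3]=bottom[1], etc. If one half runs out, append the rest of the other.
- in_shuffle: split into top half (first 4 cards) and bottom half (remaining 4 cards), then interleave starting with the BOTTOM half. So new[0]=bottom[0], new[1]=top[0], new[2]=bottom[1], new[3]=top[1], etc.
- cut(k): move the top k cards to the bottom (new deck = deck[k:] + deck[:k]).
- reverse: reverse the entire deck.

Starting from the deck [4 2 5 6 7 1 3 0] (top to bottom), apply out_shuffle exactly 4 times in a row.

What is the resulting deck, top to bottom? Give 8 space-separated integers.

After op 1 (out_shuffle): [4 7 2 1 5 3 6 0]
After op 2 (out_shuffle): [4 5 7 3 2 6 1 0]
After op 3 (out_shuffle): [4 2 5 6 7 1 3 0]
After op 4 (out_shuffle): [4 7 2 1 5 3 6 0]

Answer: 4 7 2 1 5 3 6 0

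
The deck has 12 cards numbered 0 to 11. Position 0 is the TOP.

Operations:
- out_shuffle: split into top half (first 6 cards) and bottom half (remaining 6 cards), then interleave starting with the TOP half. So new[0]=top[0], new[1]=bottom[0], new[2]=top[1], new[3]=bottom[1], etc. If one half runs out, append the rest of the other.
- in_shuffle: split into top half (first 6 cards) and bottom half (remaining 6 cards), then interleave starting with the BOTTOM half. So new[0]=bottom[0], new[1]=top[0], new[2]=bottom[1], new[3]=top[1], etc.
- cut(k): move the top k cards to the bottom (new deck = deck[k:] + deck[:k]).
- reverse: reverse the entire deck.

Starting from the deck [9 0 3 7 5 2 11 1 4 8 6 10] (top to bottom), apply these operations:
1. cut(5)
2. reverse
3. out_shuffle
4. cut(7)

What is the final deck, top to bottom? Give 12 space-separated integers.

After op 1 (cut(5)): [2 11 1 4 8 6 10 9 0 3 7 5]
After op 2 (reverse): [5 7 3 0 9 10 6 8 4 1 11 2]
After op 3 (out_shuffle): [5 6 7 8 3 4 0 1 9 11 10 2]
After op 4 (cut(7)): [1 9 11 10 2 5 6 7 8 3 4 0]

Answer: 1 9 11 10 2 5 6 7 8 3 4 0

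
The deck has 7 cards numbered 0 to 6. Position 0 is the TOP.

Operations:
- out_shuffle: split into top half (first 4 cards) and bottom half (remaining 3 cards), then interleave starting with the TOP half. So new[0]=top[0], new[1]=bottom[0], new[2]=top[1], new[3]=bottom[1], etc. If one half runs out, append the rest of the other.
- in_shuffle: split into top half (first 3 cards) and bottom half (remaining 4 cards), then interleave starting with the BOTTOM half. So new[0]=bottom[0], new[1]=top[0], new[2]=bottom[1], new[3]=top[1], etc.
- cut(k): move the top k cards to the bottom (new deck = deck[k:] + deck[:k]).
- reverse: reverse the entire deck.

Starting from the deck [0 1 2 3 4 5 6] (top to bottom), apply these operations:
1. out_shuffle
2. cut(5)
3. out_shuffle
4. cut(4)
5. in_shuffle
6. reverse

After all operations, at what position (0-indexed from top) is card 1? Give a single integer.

After op 1 (out_shuffle): [0 4 1 5 2 6 3]
After op 2 (cut(5)): [6 3 0 4 1 5 2]
After op 3 (out_shuffle): [6 1 3 5 0 2 4]
After op 4 (cut(4)): [0 2 4 6 1 3 5]
After op 5 (in_shuffle): [6 0 1 2 3 4 5]
After op 6 (reverse): [5 4 3 2 1 0 6]
Card 1 is at position 4.

Answer: 4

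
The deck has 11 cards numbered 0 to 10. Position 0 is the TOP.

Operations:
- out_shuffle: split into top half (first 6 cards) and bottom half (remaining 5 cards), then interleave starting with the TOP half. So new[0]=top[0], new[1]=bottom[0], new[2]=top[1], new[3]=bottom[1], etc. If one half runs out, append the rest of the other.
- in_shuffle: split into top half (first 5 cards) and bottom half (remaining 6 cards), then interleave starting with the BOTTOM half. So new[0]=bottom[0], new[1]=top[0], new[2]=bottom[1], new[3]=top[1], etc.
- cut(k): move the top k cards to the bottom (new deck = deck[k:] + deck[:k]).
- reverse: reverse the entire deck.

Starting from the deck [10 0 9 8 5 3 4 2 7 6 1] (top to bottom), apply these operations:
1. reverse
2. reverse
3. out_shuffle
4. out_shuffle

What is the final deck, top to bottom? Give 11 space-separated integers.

After op 1 (reverse): [1 6 7 2 4 3 5 8 9 0 10]
After op 2 (reverse): [10 0 9 8 5 3 4 2 7 6 1]
After op 3 (out_shuffle): [10 4 0 2 9 7 8 6 5 1 3]
After op 4 (out_shuffle): [10 8 4 6 0 5 2 1 9 3 7]

Answer: 10 8 4 6 0 5 2 1 9 3 7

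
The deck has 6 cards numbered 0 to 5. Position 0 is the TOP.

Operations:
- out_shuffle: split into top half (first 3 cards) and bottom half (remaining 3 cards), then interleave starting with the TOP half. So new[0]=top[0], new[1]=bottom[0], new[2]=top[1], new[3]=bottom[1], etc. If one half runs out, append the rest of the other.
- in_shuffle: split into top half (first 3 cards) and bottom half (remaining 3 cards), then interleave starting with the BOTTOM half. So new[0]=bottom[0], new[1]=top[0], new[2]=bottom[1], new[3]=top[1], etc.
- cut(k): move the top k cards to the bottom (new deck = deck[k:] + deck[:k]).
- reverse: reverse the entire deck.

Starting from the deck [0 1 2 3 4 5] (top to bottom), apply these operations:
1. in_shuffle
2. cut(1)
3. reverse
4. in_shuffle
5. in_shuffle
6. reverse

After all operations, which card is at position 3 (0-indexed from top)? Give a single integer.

Answer: 0

Derivation:
After op 1 (in_shuffle): [3 0 4 1 5 2]
After op 2 (cut(1)): [0 4 1 5 2 3]
After op 3 (reverse): [3 2 5 1 4 0]
After op 4 (in_shuffle): [1 3 4 2 0 5]
After op 5 (in_shuffle): [2 1 0 3 5 4]
After op 6 (reverse): [4 5 3 0 1 2]
Position 3: card 0.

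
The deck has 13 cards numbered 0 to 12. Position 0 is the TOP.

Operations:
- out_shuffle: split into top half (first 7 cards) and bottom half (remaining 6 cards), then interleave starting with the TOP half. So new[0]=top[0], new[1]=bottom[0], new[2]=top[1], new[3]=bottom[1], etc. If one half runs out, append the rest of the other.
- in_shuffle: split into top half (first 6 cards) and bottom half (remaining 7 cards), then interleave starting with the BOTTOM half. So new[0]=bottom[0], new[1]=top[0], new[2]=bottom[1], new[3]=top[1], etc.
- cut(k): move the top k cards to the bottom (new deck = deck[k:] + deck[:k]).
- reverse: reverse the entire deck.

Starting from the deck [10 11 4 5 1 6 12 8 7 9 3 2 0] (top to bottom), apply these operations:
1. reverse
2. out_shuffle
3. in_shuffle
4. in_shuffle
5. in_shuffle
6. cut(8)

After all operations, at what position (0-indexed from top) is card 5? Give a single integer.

Answer: 0

Derivation:
After op 1 (reverse): [0 2 3 9 7 8 12 6 1 5 4 11 10]
After op 2 (out_shuffle): [0 6 2 1 3 5 9 4 7 11 8 10 12]
After op 3 (in_shuffle): [9 0 4 6 7 2 11 1 8 3 10 5 12]
After op 4 (in_shuffle): [11 9 1 0 8 4 3 6 10 7 5 2 12]
After op 5 (in_shuffle): [3 11 6 9 10 1 7 0 5 8 2 4 12]
After op 6 (cut(8)): [5 8 2 4 12 3 11 6 9 10 1 7 0]
Card 5 is at position 0.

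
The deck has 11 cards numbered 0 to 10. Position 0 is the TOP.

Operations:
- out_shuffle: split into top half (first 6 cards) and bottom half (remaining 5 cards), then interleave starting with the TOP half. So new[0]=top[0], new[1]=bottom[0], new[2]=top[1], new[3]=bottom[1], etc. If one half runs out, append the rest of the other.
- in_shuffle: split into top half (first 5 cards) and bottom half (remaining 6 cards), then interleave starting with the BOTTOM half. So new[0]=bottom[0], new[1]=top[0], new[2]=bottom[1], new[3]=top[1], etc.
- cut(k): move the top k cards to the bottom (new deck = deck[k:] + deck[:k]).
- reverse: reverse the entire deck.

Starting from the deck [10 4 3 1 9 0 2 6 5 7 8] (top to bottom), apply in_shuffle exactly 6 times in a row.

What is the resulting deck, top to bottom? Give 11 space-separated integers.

After op 1 (in_shuffle): [0 10 2 4 6 3 5 1 7 9 8]
After op 2 (in_shuffle): [3 0 5 10 1 2 7 4 9 6 8]
After op 3 (in_shuffle): [2 3 7 0 4 5 9 10 6 1 8]
After op 4 (in_shuffle): [5 2 9 3 10 7 6 0 1 4 8]
After op 5 (in_shuffle): [7 5 6 2 0 9 1 3 4 10 8]
After op 6 (in_shuffle): [9 7 1 5 3 6 4 2 10 0 8]

Answer: 9 7 1 5 3 6 4 2 10 0 8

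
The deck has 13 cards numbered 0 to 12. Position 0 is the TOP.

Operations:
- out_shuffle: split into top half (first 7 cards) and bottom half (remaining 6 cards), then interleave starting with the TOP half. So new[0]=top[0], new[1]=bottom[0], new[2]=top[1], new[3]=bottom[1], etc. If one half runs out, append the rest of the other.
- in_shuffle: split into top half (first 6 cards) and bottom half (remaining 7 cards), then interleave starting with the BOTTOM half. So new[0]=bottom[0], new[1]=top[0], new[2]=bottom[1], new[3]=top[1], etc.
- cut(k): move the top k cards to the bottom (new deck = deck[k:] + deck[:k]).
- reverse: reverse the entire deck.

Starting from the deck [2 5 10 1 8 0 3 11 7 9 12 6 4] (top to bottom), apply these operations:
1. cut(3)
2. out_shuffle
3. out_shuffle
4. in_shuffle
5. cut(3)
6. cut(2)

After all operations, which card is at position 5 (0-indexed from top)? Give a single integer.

Answer: 9

Derivation:
After op 1 (cut(3)): [1 8 0 3 11 7 9 12 6 4 2 5 10]
After op 2 (out_shuffle): [1 12 8 6 0 4 3 2 11 5 7 10 9]
After op 3 (out_shuffle): [1 2 12 11 8 5 6 7 0 10 4 9 3]
After op 4 (in_shuffle): [6 1 7 2 0 12 10 11 4 8 9 5 3]
After op 5 (cut(3)): [2 0 12 10 11 4 8 9 5 3 6 1 7]
After op 6 (cut(2)): [12 10 11 4 8 9 5 3 6 1 7 2 0]
Position 5: card 9.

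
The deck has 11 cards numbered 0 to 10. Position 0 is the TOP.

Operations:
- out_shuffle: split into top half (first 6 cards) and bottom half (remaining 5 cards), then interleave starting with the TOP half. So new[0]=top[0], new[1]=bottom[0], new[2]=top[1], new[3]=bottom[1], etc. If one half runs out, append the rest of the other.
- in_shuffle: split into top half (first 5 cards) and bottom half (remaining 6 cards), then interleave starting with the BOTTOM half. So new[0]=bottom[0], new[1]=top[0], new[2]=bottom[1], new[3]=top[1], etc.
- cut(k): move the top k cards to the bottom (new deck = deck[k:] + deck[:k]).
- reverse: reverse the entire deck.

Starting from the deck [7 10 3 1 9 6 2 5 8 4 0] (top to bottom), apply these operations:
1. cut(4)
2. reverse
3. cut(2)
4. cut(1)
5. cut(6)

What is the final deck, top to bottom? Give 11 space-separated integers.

Answer: 6 9 1 3 10 7 0 4 8 5 2

Derivation:
After op 1 (cut(4)): [9 6 2 5 8 4 0 7 10 3 1]
After op 2 (reverse): [1 3 10 7 0 4 8 5 2 6 9]
After op 3 (cut(2)): [10 7 0 4 8 5 2 6 9 1 3]
After op 4 (cut(1)): [7 0 4 8 5 2 6 9 1 3 10]
After op 5 (cut(6)): [6 9 1 3 10 7 0 4 8 5 2]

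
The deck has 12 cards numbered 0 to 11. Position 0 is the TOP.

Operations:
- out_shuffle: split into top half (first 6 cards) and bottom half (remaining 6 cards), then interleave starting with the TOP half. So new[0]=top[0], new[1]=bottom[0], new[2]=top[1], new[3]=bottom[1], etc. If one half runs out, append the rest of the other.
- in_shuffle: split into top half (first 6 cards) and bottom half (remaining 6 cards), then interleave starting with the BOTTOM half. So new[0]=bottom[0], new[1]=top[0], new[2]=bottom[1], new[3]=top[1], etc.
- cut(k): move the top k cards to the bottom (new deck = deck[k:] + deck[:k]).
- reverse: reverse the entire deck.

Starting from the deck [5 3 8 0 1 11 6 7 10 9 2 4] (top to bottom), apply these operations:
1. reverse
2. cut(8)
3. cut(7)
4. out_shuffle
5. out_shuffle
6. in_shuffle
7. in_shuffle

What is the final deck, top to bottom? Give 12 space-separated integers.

Answer: 0 3 4 10 5 2 7 11 9 6 1 8

Derivation:
After op 1 (reverse): [4 2 9 10 7 6 11 1 0 8 3 5]
After op 2 (cut(8)): [0 8 3 5 4 2 9 10 7 6 11 1]
After op 3 (cut(7)): [10 7 6 11 1 0 8 3 5 4 2 9]
After op 4 (out_shuffle): [10 8 7 3 6 5 11 4 1 2 0 9]
After op 5 (out_shuffle): [10 11 8 4 7 1 3 2 6 0 5 9]
After op 6 (in_shuffle): [3 10 2 11 6 8 0 4 5 7 9 1]
After op 7 (in_shuffle): [0 3 4 10 5 2 7 11 9 6 1 8]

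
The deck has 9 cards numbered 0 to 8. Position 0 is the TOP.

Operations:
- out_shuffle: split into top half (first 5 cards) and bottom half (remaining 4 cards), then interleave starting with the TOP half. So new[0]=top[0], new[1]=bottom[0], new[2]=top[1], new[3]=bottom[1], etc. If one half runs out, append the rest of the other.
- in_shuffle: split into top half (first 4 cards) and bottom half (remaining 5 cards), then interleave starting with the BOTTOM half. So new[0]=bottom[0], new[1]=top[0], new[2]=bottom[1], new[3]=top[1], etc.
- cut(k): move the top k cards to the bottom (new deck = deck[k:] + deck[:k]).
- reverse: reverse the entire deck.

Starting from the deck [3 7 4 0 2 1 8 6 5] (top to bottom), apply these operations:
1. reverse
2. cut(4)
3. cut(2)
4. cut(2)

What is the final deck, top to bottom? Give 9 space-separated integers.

After op 1 (reverse): [5 6 8 1 2 0 4 7 3]
After op 2 (cut(4)): [2 0 4 7 3 5 6 8 1]
After op 3 (cut(2)): [4 7 3 5 6 8 1 2 0]
After op 4 (cut(2)): [3 5 6 8 1 2 0 4 7]

Answer: 3 5 6 8 1 2 0 4 7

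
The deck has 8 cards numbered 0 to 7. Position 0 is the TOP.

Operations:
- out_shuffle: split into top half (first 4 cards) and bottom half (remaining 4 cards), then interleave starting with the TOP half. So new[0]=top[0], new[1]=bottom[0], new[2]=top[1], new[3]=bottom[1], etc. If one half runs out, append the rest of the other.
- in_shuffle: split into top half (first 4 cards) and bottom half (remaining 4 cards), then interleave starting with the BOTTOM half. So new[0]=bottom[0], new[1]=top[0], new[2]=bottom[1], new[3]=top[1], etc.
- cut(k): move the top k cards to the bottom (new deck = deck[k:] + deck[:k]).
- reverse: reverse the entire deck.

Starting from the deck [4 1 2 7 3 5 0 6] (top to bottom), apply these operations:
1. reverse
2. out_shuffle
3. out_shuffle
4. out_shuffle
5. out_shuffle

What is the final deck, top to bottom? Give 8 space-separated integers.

Answer: 6 7 0 2 5 1 3 4

Derivation:
After op 1 (reverse): [6 0 5 3 7 2 1 4]
After op 2 (out_shuffle): [6 7 0 2 5 1 3 4]
After op 3 (out_shuffle): [6 5 7 1 0 3 2 4]
After op 4 (out_shuffle): [6 0 5 3 7 2 1 4]
After op 5 (out_shuffle): [6 7 0 2 5 1 3 4]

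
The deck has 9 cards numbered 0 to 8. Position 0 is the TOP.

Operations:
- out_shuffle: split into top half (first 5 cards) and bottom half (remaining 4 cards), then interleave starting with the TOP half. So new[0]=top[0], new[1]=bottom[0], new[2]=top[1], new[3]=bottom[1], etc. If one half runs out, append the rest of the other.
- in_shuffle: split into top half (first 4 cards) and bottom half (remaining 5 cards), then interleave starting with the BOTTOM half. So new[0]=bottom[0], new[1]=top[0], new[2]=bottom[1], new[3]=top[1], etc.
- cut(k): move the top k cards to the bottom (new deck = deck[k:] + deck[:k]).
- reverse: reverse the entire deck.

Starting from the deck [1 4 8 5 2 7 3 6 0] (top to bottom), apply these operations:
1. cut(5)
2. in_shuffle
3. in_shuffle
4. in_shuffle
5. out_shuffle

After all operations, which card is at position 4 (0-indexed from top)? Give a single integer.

Answer: 4

Derivation:
After op 1 (cut(5)): [7 3 6 0 1 4 8 5 2]
After op 2 (in_shuffle): [1 7 4 3 8 6 5 0 2]
After op 3 (in_shuffle): [8 1 6 7 5 4 0 3 2]
After op 4 (in_shuffle): [5 8 4 1 0 6 3 7 2]
After op 5 (out_shuffle): [5 6 8 3 4 7 1 2 0]
Position 4: card 4.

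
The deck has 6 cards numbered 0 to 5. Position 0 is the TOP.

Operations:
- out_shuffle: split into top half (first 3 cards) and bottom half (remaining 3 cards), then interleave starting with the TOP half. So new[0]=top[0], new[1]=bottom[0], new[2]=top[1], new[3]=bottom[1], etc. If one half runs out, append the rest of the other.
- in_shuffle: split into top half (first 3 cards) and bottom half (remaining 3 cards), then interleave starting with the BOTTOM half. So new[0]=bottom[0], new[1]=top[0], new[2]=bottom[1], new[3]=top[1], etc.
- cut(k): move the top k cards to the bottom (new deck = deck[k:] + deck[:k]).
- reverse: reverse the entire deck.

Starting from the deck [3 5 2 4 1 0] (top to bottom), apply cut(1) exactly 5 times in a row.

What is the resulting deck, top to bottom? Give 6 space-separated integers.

After op 1 (cut(1)): [5 2 4 1 0 3]
After op 2 (cut(1)): [2 4 1 0 3 5]
After op 3 (cut(1)): [4 1 0 3 5 2]
After op 4 (cut(1)): [1 0 3 5 2 4]
After op 5 (cut(1)): [0 3 5 2 4 1]

Answer: 0 3 5 2 4 1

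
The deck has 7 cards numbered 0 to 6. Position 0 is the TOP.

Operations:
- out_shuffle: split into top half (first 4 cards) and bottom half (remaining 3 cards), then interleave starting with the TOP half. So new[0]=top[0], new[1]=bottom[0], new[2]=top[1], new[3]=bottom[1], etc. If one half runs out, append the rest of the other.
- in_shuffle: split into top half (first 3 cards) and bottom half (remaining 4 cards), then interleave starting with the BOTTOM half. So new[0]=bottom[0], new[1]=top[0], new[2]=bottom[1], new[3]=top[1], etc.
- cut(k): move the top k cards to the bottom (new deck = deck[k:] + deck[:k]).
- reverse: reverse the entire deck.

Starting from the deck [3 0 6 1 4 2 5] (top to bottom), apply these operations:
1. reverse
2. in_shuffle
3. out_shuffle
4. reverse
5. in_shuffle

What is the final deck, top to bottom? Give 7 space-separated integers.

Answer: 4 2 5 3 0 6 1

Derivation:
After op 1 (reverse): [5 2 4 1 6 0 3]
After op 2 (in_shuffle): [1 5 6 2 0 4 3]
After op 3 (out_shuffle): [1 0 5 4 6 3 2]
After op 4 (reverse): [2 3 6 4 5 0 1]
After op 5 (in_shuffle): [4 2 5 3 0 6 1]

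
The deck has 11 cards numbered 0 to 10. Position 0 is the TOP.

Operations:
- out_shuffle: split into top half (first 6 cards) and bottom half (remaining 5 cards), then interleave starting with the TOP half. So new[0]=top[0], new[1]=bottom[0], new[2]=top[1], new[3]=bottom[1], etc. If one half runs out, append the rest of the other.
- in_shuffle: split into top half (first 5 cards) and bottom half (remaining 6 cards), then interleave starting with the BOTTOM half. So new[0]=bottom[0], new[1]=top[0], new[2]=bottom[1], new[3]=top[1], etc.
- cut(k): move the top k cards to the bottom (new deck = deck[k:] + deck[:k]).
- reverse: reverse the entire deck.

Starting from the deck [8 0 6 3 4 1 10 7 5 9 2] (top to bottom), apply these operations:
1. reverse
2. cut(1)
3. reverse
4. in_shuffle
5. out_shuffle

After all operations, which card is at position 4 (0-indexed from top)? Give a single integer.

After op 1 (reverse): [2 9 5 7 10 1 4 3 6 0 8]
After op 2 (cut(1)): [9 5 7 10 1 4 3 6 0 8 2]
After op 3 (reverse): [2 8 0 6 3 4 1 10 7 5 9]
After op 4 (in_shuffle): [4 2 1 8 10 0 7 6 5 3 9]
After op 5 (out_shuffle): [4 7 2 6 1 5 8 3 10 9 0]
Position 4: card 1.

Answer: 1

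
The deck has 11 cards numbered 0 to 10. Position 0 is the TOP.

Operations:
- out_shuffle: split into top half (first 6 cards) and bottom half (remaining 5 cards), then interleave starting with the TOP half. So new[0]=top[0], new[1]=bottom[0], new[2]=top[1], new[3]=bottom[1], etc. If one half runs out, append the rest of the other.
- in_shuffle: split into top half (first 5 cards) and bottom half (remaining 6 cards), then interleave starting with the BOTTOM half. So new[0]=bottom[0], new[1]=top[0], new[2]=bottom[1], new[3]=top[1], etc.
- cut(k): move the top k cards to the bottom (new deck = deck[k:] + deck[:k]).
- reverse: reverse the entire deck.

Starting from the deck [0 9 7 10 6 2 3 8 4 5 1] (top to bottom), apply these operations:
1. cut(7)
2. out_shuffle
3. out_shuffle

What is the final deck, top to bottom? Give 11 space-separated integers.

After op 1 (cut(7)): [8 4 5 1 0 9 7 10 6 2 3]
After op 2 (out_shuffle): [8 7 4 10 5 6 1 2 0 3 9]
After op 3 (out_shuffle): [8 1 7 2 4 0 10 3 5 9 6]

Answer: 8 1 7 2 4 0 10 3 5 9 6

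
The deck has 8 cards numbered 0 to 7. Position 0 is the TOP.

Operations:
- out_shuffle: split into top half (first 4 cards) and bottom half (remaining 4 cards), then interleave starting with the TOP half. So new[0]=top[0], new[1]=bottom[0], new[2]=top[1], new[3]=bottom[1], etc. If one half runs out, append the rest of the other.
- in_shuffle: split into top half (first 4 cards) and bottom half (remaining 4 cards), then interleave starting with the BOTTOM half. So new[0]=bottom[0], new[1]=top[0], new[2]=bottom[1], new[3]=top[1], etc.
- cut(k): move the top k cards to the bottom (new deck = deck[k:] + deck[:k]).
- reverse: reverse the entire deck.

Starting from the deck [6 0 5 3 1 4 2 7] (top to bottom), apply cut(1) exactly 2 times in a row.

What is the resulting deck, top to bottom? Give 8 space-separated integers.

Answer: 5 3 1 4 2 7 6 0

Derivation:
After op 1 (cut(1)): [0 5 3 1 4 2 7 6]
After op 2 (cut(1)): [5 3 1 4 2 7 6 0]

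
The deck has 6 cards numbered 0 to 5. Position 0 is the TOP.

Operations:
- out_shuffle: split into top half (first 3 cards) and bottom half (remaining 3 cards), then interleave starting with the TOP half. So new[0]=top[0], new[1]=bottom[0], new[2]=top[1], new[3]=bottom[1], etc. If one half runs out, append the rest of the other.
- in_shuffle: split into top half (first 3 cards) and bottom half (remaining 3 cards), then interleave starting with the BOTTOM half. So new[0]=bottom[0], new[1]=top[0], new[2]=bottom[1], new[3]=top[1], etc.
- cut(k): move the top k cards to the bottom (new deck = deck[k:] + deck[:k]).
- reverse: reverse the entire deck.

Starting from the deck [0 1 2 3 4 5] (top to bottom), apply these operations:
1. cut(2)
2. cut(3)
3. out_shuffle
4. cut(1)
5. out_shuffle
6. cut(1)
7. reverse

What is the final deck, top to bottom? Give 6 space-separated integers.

After op 1 (cut(2)): [2 3 4 5 0 1]
After op 2 (cut(3)): [5 0 1 2 3 4]
After op 3 (out_shuffle): [5 2 0 3 1 4]
After op 4 (cut(1)): [2 0 3 1 4 5]
After op 5 (out_shuffle): [2 1 0 4 3 5]
After op 6 (cut(1)): [1 0 4 3 5 2]
After op 7 (reverse): [2 5 3 4 0 1]

Answer: 2 5 3 4 0 1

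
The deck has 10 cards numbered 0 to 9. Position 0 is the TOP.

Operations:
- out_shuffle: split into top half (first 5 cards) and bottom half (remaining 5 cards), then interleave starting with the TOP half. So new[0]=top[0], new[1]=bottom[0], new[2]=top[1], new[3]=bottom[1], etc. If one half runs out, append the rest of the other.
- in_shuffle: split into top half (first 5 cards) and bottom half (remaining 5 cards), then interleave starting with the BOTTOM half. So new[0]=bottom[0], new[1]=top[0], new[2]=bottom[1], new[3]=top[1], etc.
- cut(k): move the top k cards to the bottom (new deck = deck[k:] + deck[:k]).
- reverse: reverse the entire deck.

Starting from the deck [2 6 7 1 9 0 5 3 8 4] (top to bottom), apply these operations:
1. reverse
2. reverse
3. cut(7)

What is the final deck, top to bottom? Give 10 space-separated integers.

Answer: 3 8 4 2 6 7 1 9 0 5

Derivation:
After op 1 (reverse): [4 8 3 5 0 9 1 7 6 2]
After op 2 (reverse): [2 6 7 1 9 0 5 3 8 4]
After op 3 (cut(7)): [3 8 4 2 6 7 1 9 0 5]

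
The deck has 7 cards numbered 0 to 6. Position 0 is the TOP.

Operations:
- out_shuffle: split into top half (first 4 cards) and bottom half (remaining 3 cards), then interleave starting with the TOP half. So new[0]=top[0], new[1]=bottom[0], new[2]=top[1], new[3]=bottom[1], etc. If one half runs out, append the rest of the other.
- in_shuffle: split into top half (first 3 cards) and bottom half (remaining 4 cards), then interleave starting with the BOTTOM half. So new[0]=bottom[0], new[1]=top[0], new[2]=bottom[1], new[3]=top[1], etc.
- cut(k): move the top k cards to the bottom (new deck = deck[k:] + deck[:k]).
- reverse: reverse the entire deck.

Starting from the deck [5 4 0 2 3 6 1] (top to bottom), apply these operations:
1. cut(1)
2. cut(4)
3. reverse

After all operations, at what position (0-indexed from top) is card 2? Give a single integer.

Answer: 1

Derivation:
After op 1 (cut(1)): [4 0 2 3 6 1 5]
After op 2 (cut(4)): [6 1 5 4 0 2 3]
After op 3 (reverse): [3 2 0 4 5 1 6]
Card 2 is at position 1.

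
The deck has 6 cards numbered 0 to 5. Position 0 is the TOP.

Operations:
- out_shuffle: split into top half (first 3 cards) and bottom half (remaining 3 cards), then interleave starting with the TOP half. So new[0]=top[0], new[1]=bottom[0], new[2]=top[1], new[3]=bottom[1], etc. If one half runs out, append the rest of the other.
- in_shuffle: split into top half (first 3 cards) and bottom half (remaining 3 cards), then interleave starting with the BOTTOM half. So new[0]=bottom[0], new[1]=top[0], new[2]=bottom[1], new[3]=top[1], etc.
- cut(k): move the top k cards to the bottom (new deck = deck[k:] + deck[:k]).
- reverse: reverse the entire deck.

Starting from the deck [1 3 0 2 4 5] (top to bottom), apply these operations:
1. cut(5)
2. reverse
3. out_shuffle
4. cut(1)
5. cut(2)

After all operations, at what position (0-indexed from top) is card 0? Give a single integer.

After op 1 (cut(5)): [5 1 3 0 2 4]
After op 2 (reverse): [4 2 0 3 1 5]
After op 3 (out_shuffle): [4 3 2 1 0 5]
After op 4 (cut(1)): [3 2 1 0 5 4]
After op 5 (cut(2)): [1 0 5 4 3 2]
Card 0 is at position 1.

Answer: 1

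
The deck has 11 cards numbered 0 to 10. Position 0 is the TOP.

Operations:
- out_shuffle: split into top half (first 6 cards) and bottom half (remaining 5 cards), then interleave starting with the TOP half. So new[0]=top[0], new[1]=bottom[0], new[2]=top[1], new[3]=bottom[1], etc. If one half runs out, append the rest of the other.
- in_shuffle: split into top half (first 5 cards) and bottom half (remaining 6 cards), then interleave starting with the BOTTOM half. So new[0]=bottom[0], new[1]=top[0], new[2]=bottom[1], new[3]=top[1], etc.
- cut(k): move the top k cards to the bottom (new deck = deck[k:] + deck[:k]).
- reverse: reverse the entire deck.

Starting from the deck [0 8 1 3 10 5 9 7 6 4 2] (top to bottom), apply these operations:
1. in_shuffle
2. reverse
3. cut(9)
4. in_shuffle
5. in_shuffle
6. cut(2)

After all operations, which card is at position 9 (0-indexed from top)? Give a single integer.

After op 1 (in_shuffle): [5 0 9 8 7 1 6 3 4 10 2]
After op 2 (reverse): [2 10 4 3 6 1 7 8 9 0 5]
After op 3 (cut(9)): [0 5 2 10 4 3 6 1 7 8 9]
After op 4 (in_shuffle): [3 0 6 5 1 2 7 10 8 4 9]
After op 5 (in_shuffle): [2 3 7 0 10 6 8 5 4 1 9]
After op 6 (cut(2)): [7 0 10 6 8 5 4 1 9 2 3]
Position 9: card 2.

Answer: 2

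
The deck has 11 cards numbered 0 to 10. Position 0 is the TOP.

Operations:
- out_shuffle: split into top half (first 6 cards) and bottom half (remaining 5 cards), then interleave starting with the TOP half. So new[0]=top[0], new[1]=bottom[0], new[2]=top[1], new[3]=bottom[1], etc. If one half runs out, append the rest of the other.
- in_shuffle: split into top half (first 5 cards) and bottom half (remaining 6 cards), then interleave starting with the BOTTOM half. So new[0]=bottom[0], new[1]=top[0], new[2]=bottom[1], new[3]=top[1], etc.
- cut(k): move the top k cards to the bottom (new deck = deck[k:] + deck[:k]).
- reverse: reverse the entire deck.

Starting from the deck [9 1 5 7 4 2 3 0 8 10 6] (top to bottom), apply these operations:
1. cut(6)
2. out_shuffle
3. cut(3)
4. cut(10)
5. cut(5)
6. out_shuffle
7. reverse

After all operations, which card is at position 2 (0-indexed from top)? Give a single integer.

After op 1 (cut(6)): [3 0 8 10 6 9 1 5 7 4 2]
After op 2 (out_shuffle): [3 1 0 5 8 7 10 4 6 2 9]
After op 3 (cut(3)): [5 8 7 10 4 6 2 9 3 1 0]
After op 4 (cut(10)): [0 5 8 7 10 4 6 2 9 3 1]
After op 5 (cut(5)): [4 6 2 9 3 1 0 5 8 7 10]
After op 6 (out_shuffle): [4 0 6 5 2 8 9 7 3 10 1]
After op 7 (reverse): [1 10 3 7 9 8 2 5 6 0 4]
Position 2: card 3.

Answer: 3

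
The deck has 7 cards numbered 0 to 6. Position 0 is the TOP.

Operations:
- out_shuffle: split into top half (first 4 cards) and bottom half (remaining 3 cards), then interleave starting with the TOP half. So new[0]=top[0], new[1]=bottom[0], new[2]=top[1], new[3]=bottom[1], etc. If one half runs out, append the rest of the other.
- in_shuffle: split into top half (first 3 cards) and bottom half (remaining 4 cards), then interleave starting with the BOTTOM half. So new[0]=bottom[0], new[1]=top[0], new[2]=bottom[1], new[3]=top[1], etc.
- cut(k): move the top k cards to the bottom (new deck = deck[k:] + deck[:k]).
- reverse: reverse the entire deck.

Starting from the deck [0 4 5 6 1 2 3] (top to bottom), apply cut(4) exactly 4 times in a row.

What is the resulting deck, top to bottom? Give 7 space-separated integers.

After op 1 (cut(4)): [1 2 3 0 4 5 6]
After op 2 (cut(4)): [4 5 6 1 2 3 0]
After op 3 (cut(4)): [2 3 0 4 5 6 1]
After op 4 (cut(4)): [5 6 1 2 3 0 4]

Answer: 5 6 1 2 3 0 4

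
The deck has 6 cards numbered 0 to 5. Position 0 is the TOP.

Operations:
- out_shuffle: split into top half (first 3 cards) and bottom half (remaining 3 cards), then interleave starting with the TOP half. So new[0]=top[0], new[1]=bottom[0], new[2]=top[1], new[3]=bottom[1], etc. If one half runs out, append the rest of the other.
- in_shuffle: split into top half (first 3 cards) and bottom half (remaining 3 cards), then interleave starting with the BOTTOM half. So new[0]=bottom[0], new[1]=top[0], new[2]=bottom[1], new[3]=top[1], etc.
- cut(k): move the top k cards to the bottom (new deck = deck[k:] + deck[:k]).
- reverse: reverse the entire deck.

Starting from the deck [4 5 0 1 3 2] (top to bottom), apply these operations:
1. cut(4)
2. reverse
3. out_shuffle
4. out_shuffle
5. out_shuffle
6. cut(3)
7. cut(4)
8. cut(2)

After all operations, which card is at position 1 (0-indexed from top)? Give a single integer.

After op 1 (cut(4)): [3 2 4 5 0 1]
After op 2 (reverse): [1 0 5 4 2 3]
After op 3 (out_shuffle): [1 4 0 2 5 3]
After op 4 (out_shuffle): [1 2 4 5 0 3]
After op 5 (out_shuffle): [1 5 2 0 4 3]
After op 6 (cut(3)): [0 4 3 1 5 2]
After op 7 (cut(4)): [5 2 0 4 3 1]
After op 8 (cut(2)): [0 4 3 1 5 2]
Position 1: card 4.

Answer: 4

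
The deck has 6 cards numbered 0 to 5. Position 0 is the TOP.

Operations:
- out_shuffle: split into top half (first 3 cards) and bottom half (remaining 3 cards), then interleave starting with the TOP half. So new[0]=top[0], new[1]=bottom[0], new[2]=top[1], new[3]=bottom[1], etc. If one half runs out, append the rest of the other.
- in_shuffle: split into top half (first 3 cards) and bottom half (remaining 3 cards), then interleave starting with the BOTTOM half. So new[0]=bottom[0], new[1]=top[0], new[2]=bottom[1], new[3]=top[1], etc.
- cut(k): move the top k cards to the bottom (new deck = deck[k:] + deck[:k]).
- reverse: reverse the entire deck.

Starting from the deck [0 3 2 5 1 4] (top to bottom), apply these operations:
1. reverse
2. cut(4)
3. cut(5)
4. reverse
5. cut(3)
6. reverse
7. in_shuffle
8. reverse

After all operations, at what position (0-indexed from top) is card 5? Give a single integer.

Answer: 0

Derivation:
After op 1 (reverse): [4 1 5 2 3 0]
After op 2 (cut(4)): [3 0 4 1 5 2]
After op 3 (cut(5)): [2 3 0 4 1 5]
After op 4 (reverse): [5 1 4 0 3 2]
After op 5 (cut(3)): [0 3 2 5 1 4]
After op 6 (reverse): [4 1 5 2 3 0]
After op 7 (in_shuffle): [2 4 3 1 0 5]
After op 8 (reverse): [5 0 1 3 4 2]
Card 5 is at position 0.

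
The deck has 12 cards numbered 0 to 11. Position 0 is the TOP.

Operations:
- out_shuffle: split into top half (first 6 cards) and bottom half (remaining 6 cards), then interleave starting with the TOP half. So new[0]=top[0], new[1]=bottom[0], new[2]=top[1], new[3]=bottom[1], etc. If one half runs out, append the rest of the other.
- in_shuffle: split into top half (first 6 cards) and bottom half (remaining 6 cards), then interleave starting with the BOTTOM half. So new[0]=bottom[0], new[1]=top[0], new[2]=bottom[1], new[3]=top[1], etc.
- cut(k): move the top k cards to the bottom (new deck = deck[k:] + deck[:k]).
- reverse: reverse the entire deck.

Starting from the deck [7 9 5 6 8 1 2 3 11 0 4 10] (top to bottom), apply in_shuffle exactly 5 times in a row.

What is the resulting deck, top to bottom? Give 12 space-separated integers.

After op 1 (in_shuffle): [2 7 3 9 11 5 0 6 4 8 10 1]
After op 2 (in_shuffle): [0 2 6 7 4 3 8 9 10 11 1 5]
After op 3 (in_shuffle): [8 0 9 2 10 6 11 7 1 4 5 3]
After op 4 (in_shuffle): [11 8 7 0 1 9 4 2 5 10 3 6]
After op 5 (in_shuffle): [4 11 2 8 5 7 10 0 3 1 6 9]

Answer: 4 11 2 8 5 7 10 0 3 1 6 9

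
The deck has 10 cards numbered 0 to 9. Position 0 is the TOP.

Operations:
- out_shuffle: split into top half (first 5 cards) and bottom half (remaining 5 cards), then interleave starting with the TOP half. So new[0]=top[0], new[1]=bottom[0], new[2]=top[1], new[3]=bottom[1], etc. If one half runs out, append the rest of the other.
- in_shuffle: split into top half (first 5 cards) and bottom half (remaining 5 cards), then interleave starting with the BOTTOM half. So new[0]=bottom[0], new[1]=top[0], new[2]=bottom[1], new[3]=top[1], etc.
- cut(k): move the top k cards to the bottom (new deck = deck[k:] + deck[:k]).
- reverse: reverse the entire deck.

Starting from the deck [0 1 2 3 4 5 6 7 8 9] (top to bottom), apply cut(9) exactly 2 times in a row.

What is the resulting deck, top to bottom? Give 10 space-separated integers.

After op 1 (cut(9)): [9 0 1 2 3 4 5 6 7 8]
After op 2 (cut(9)): [8 9 0 1 2 3 4 5 6 7]

Answer: 8 9 0 1 2 3 4 5 6 7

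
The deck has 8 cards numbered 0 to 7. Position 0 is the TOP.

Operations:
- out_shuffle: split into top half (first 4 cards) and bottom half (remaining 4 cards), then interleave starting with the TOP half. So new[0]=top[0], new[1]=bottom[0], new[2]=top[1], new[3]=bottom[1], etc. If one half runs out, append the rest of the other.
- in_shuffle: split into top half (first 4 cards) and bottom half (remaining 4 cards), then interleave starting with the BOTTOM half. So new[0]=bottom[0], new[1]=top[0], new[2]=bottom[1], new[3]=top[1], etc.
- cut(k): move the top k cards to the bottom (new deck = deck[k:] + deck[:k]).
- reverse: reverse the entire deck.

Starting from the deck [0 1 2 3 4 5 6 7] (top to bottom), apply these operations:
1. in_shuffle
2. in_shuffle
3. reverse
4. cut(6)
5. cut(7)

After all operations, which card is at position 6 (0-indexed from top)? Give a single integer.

Answer: 7

Derivation:
After op 1 (in_shuffle): [4 0 5 1 6 2 7 3]
After op 2 (in_shuffle): [6 4 2 0 7 5 3 1]
After op 3 (reverse): [1 3 5 7 0 2 4 6]
After op 4 (cut(6)): [4 6 1 3 5 7 0 2]
After op 5 (cut(7)): [2 4 6 1 3 5 7 0]
Position 6: card 7.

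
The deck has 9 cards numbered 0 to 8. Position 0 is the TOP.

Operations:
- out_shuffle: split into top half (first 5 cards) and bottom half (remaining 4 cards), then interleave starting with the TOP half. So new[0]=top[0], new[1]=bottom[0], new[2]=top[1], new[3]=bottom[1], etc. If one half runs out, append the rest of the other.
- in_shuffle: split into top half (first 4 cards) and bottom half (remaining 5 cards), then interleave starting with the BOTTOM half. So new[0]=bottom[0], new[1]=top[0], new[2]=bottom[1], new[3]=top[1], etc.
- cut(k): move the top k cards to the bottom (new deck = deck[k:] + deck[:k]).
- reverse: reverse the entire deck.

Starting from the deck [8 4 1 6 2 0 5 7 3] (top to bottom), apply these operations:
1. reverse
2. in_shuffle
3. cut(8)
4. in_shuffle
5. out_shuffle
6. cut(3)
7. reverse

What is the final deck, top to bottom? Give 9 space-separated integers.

Answer: 8 3 7 5 0 2 6 1 4

Derivation:
After op 1 (reverse): [3 7 5 0 2 6 1 4 8]
After op 2 (in_shuffle): [2 3 6 7 1 5 4 0 8]
After op 3 (cut(8)): [8 2 3 6 7 1 5 4 0]
After op 4 (in_shuffle): [7 8 1 2 5 3 4 6 0]
After op 5 (out_shuffle): [7 3 8 4 1 6 2 0 5]
After op 6 (cut(3)): [4 1 6 2 0 5 7 3 8]
After op 7 (reverse): [8 3 7 5 0 2 6 1 4]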